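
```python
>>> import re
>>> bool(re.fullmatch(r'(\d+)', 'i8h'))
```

False

Pattern: one or more of a digit (captured).
`re.fullmatch` requires the pattern to consume the entire string.
Here there's no way to consume every character, so the call returns None, and `bool(None)` is False.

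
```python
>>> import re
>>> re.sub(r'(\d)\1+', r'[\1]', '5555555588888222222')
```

'[5][8][2]'

After group 1 captures some text, `\1` only succeeds where that same text appears again.
The replacement refers to a captured group, so each match is rewritten using its own captured text.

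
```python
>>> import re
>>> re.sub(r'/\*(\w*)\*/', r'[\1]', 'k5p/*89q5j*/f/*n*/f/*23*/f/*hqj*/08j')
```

'k5p[89q5j]f[n]f[23]f[hqj]08j'

Matches: at [3:12] → '/*89q5j*/'; at [13:18] → '/*n*/'; at [19:25] → '/*23*/'; at [26:33] → '/*hqj*/'.
`\1` in the replacement pulls in group 1's text for each match.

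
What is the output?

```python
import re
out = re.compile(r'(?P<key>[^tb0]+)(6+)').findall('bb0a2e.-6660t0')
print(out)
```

[('a2e.-66', '6')]

2 groups means the one result is a tuple of 2 captured strings — 1 here.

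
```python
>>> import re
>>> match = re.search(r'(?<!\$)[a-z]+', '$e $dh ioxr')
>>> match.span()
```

Because the assertion is negative and zero-width, positions next to the forbidden text are skipped.
`re.search` tries every starting position until one works.
The match spans [5:6] → 'h'.

(5, 6)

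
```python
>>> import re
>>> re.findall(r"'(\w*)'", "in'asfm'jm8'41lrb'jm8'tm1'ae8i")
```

['asfm', '41lrb', 'tm1']

Scanning left to right: at [2:8] match "'asfm'", group 1 = 'asfm'; at [11:18] match "'41lrb'", group 1 = '41lrb'; at [21:26] match "'tm1'", group 1 = 'tm1'.
Because there's exactly one group, `findall` drops the full match and keeps group 1 from each hit.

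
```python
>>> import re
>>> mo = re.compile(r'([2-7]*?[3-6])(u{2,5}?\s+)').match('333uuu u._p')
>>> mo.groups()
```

('333', 'uuu ')

Pattern: zero or more of a character in [2-7] (lazy), then a character in [3-6] (captured); then 2 to 5 of a literal 'u' (lazy), then one or more of whitespace (captured).
`re.match` won't scan ahead — the pattern has to work from the very first character.
The match spans [0:7] → '333uuu '.
Captured: group 1 = '333', group 2 = 'uuu '.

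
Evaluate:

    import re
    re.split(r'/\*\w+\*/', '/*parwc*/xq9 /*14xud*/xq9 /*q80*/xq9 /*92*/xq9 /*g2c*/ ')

Matches to split on: at [0:9] → '/*parwc*/'; at [13:22] → '/*14xud*/'; at [26:33] → '/*q80*/'; at [37:43] → '/*92*/'; at [47:54] → '/*g2c*/'.
`split` removes every match and returns the 6 fragments in between.

['', 'xq9 ', 'xq9 ', 'xq9 ', 'xq9 ', ' ']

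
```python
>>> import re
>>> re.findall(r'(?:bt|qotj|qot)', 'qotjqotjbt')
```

['qotj', 'qotj', 'bt']

`|` is ordered: at each position the engine commits to the first alternative that works.
Matches: at [0:4] → 'qotj'; at [4:8] → 'qotj'; at [8:10] → 'bt'.
Since nothing is captured, `findall` lists the 3 matched substrings directly.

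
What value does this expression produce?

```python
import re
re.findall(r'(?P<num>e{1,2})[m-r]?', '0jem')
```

['e']

This matches 1 to 2 of a literal 'e' (captured as 'num'); then optionally a character in [m-r].
Walking the string: at [2:4] match 'em', group 1 = 'e'.
One capturing group, so `findall` returns just the captured substring from the one match — 1 in all.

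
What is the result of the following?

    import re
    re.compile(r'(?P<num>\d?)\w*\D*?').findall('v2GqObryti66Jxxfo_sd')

The pattern matches optionally a digit (captured as 'num'); then zero or more of a word character, then zero or more of a non-digit (lazy).
Matches: at [0:20] match 'v2GqObryti66Jxxfo_sd', group 1 = ''; at [20:20] match '', group 1 = ''.
One capturing group, so `findall` returns just the captured substring from each match — 2 in all.

['', '']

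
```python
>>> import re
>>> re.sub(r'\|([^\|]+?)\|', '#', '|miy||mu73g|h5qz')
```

'##h5qz'

Matches: at [0:5] → '|miy|'; at [5:12] → '|mu73g|'.
Each match is replaced by '#'.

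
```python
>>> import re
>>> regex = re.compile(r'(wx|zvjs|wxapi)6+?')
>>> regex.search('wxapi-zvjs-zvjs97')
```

Here no position works, so the call returns None.

None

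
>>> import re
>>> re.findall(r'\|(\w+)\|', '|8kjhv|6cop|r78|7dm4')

['8kjhv', 'r78']

Scanning left to right: at [0:7] match '|8kjhv|', group 1 = '8kjhv'; at [11:16] match '|r78|', group 1 = 'r78'.
With a single group, `findall` returns only what that group captured — 2 items.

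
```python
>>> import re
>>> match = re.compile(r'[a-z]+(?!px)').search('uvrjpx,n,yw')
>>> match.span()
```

(0, 6)

A negative assertion filters positions out without eating any characters.
`re.search` tries every starting position until one works.
The match spans [0:6] → 'uvrjpx'.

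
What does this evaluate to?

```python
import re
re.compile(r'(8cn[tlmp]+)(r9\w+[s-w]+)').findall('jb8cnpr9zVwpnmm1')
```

[('8cnp', 'r9zVw')]

Pattern: the literal '8cn', then one or more of one of [tlmp] (captured); then the literal 'r9', then one or more of a word character, then one or more of a character in [s-w] (captured).
Matches: at [2:11] match '8cnpr9zVw', groups = ('8cnp', 'r9zVw').
Multiple groups make `findall` return tuples — one 2-tuple for the one match.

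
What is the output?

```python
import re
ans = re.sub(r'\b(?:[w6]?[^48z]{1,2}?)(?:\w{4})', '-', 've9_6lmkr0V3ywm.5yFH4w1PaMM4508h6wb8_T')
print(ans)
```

-lmkr0V3ywm-4w1PaMM4508h6wb8_T

The pattern matches a word boundary (`\b`, zero-width); then optionally one of [w6], then 1 to 2 of any character except [48z] (lazy) (non-capturing group); then exactly 4 of a word character (non-capturing group).
A `+?`/`*?`/`{m,n}?` starts at its minimum and grows only as far as needed for what follows to match.
Matches: at [0:5] → 've9_6'; at [15:20] → '.5yFH'.
Every occurrence is swapped for '-'.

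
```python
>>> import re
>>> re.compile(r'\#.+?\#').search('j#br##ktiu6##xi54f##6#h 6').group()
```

'#br#'

The match spans [1:5] → '#br#'.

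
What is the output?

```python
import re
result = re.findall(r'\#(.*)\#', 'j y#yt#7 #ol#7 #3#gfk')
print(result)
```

With a single group, `findall` returns only what that group captured — 1 item.

['yt#7 #ol#7 #3']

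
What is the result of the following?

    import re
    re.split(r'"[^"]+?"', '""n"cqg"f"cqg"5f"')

['"', 'cqg', 'cqg', '']

Splitting on the pattern gives 4 pieces.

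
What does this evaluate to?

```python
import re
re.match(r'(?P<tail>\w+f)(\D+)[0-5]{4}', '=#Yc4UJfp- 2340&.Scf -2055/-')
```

None

`re.match` won't scan ahead — the pattern has to work from the very first character.
Here position 0 doesn't satisfy it, so the call returns None.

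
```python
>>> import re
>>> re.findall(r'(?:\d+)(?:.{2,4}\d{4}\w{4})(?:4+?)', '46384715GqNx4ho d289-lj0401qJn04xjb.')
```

The pattern matches one or more of a digit (non-capturing group); then 2 to 4 of any character, then exactly 4 of a digit, then exactly 4 of a word character (non-capturing group); then one or more of a literal '4' (lazy) (non-capturing group).
Matches: at [0:13] → '46384715GqNx4'; at [17:32] → '289-lj0401qJn04'.
With no groups in the pattern, `findall` gives back each whole match — 2 here.

['46384715GqNx4', '289-lj0401qJn04']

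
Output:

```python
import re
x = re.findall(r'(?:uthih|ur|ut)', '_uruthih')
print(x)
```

Alternation isn't longest-match — the leftmost alternative that fits at this position is chosen.
Scanning left to right: at [1:3] → 'ur'; at [3:8] → 'uthih'.
`findall` yields the raw match text (2 of them) because the pattern has no groups.

['ur', 'uthih']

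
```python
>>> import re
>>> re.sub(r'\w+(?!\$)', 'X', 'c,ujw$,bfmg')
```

A negative assertion filters positions out without eating any characters.
Each match is replaced by 'X'.

'X,Xw$,X'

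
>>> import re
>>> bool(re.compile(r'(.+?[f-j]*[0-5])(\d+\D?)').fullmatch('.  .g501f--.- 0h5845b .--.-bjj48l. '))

False

`fullmatch` succeeds only if the pattern covers the string from start to end.
Here the string isn't matched end-to-end, so the call returns None, and `bool(None)` is False.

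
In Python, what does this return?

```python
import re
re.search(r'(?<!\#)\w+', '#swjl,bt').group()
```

'wjl'

`(?!…)`/`(?<!…)` only lets a position through if the neighbouring text does NOT match; no characters are consumed.
`re.search` tries every starting position until one works.
The match spans [2:5] → 'wjl'.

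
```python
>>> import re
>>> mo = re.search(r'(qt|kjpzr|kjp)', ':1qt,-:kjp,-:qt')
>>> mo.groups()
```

('qt',)

Unlike `match`, `search` isn't anchored — it looks for the pattern anywhere in the string.
The match spans [2:4] → 'qt'.
Captured: group 1 = 'qt'.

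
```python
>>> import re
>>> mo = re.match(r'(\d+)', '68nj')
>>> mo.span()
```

This matches one or more of a digit (captured).
With `match`, the pattern is implicitly anchored at the beginning.
The match spans [0:2] → '68'.
Captured: group 1 = '68'.

(0, 2)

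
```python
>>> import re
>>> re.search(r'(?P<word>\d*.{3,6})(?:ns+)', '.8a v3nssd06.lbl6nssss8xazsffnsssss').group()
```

'.8a v3nss'

The pattern matches zero or more of a digit, then 3 to 6 of any character (captured as 'word'); then a literal 'n', then one or more of a literal 's' (non-capturing group).
`re.search` scans for the first position where the pattern succeeds.
The match spans [0:9] → '.8a v3nss'.
Captured: group 1 = '.8a v3'.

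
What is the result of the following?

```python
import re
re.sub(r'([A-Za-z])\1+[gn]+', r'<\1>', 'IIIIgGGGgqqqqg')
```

'<I><G><q>'

After group 1 captures some text, `\1` only succeeds where that same text appears again.
Matches: at [0:5] → 'IIIIg'; at [5:9] → 'GGGg'; at [9:14] → 'qqqqg'.
Each match is replaced using the text its own group 1 captured.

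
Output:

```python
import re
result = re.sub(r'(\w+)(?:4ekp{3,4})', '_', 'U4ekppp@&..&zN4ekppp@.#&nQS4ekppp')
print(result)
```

_@&..&_@.#&_

The pattern matches one or more of a word character (captured); then the literal '4ek', then 3 to 4 of the literal 'p' (non-capturing group).
Matches: at [0:7] → 'U4ekppp'; at [12:20] → 'zN4ekppp'; at [24:33] → 'nQS4ekppp'.
`sub` substitutes '_' at each match site.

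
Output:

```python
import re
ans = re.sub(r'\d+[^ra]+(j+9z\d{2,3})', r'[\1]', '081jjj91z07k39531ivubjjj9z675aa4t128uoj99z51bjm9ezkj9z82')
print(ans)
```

[j9z675]aa[j9z82]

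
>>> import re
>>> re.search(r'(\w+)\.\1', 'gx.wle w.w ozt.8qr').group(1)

'w'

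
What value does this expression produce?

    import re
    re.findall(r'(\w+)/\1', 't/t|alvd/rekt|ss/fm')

After group 1 captures some text, `\1` only succeeds where that same text appears again.
`findall` collects group 1 from the one match (1 total).

['t']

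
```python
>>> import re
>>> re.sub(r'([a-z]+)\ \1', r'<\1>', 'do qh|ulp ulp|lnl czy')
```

A backreference is literal: `\1` must see the identical characters the first group matched.
Matches: at [6:13] → 'ulp ulp'.
`\1` in the replacement pulls in group 1's text for each match.

'do qh|<ulp>|lnl czy'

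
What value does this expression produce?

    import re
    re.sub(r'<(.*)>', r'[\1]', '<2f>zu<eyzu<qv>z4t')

'[2f>zu<eyzu<qv]z4t'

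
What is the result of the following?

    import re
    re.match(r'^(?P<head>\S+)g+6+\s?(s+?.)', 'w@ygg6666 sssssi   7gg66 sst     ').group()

`match` is anchored at position 0; if the pattern doesn't fit there, it returns None.
The match spans [0:12] → 'w@ygg6666 ss'.

'w@ygg6666 ss'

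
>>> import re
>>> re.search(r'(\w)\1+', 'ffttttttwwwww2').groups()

The backreference `\1` re-matches whatever the first group consumed, character for character.
Unlike `match`, `search` isn't anchored — it looks for the pattern anywhere in the string.
The match spans [0:2] → 'ff'.
Captured: group 1 = 'f'.

('f',)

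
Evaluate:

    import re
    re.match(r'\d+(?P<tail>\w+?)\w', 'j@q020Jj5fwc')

Pattern: one or more of a digit; then one or more of a word character (lazy) (captured as 'tail'); then a word character.
`re.match` only tries the pattern at the start of the string.
Here position 0 doesn't satisfy it, so the call returns None.

None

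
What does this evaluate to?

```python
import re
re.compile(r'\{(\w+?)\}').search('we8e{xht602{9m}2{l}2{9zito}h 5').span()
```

Unlike `match`, `search` isn't anchored — it looks for the pattern anywhere in the string.
The match spans [11:15] → '{9m}'.
Captured: group 1 = '9m'.

(11, 15)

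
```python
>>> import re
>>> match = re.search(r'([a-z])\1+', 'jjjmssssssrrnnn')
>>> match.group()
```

'jjj'

`\1` has to match the exact text group 1 already captured.
`re.search` scans for the first position where the pattern succeeds.
The match spans [0:3] → 'jjj'.
Captured: group 1 = 'j'.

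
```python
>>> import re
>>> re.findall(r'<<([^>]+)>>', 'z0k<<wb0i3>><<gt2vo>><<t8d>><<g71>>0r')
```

Matches: at [3:12] match '<<wb0i3>>', group 1 = 'wb0i3'; at [12:21] match '<<gt2vo>>', group 1 = 'gt2vo'; at [21:28] match '<<t8d>>', group 1 = 't8d'; at [28:35] match '<<g71>>', group 1 = 'g71'.
`findall` collects group 1 from each match (4 total).

['wb0i3', 'gt2vo', 't8d', 'g71']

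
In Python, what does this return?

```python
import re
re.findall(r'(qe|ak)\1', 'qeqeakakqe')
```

['qe', 'ak']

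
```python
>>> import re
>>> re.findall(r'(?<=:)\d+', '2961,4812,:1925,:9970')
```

Lookahead/lookbehind check context without consuming it, so the matched span excludes the asserted characters.
Walking the string: at [11:15] → '1925'; at [17:21] → '9970'.
With no groups in the pattern, `findall` gives back each whole match — 2 here.

['1925', '9970']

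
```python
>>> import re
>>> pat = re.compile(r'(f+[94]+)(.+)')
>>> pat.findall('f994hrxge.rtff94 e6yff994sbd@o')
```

[('f994', 'hrxge.rtff94 e6yff994sbd@o')]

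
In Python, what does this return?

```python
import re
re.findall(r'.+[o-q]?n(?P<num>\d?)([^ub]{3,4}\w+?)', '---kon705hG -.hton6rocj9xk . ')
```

The pattern matches one or more of any character; then optionally a character in [o-q], then the literal 'n'; then optionally a digit (captured as 'num'); then 3 to 4 of any character except [ub], then one or more of a word character (lazy) (captured).
Scanning left to right: at [0:24] match '---kon705hG -.hton6rocj9', groups = ('6', 'rocj9').
With 2 capturing groups, `findall` returns a 2-tuple per match.

[('6', 'rocj9')]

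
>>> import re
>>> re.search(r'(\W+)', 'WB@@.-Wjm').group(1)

The match spans [2:6] → '@@.-'.
Captured: group 1 = '@@.-'.

'@@.-'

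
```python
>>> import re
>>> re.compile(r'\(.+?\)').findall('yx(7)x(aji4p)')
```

['(7)', '(aji4p)']

A non-greedy quantifier consumes as few characters as it can — just enough that the remainder of the pattern still matches from where it stops; whatever follows it matches normally.
With no groups in the pattern, `findall` gives back each whole match — 2 here.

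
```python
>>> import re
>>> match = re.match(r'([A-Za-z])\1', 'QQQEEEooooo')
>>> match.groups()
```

The match spans [0:2] → 'QQ'.
Captured: group 1 = 'Q'.

('Q',)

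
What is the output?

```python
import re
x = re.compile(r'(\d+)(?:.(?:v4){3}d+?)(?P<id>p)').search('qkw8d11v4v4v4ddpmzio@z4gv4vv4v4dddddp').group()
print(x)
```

11v4v4v4ddp

The pattern matches one or more of a digit (captured); then any character, then the literal 'v4' repeated 3 times, then one or more of the literal 'd' (lazy) (non-capturing group); then a literal 'p' (captured as 'id').
`re.search` scans for the first position where the pattern succeeds.
The match spans [5:16] → '11v4v4v4ddp'.
Captured: group 1 = '1', group 2 = 'p'.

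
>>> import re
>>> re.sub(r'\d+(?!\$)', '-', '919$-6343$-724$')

The negative lookahead/lookbehind blocks any match where the forbidden context is present.
Matches: at [0:2] → '91'; at [5:8] → '634'; at [11:13] → '72'.
Every occurrence is swapped for '-'.

'-9$--3$--4$'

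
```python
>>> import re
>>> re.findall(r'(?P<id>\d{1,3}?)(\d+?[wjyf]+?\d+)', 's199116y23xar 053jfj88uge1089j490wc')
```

Pattern: 1 to 3 of a digit (lazy) (captured as 'id'); then one or more of a digit (lazy), then one or more of one of [wjyf] (lazy), then one or more of a digit (captured).
Walking the string: at [1:10] match '199116y23', groups = ('1', '99116y23'); at [14:22] match '053jfj88', groups = ('0', '53jfj88'); at [25:33] match '1089j490', groups = ('1', '089j490').
Multiple groups make `findall` return tuples — one 2-tuple for each match.

[('1', '99116y23'), ('0', '53jfj88'), ('1', '089j490')]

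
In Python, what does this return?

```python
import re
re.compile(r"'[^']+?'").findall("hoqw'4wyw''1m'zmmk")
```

With no groups in the pattern, `findall` gives back each whole match — 2 here.

["'4wyw'", "'1m'"]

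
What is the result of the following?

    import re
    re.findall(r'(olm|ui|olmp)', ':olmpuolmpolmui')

Alternation tries branches left to right and keeps the first one that lets the overall match succeed at that position.
Because there's exactly one group, `findall` drops the full match and keeps group 1 from each hit.

['olm', 'olm', 'olm', 'ui']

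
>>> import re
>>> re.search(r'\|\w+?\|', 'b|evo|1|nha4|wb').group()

'|evo|'

`re.search` tries every starting position until one works.
The match spans [1:6] → '|evo|'.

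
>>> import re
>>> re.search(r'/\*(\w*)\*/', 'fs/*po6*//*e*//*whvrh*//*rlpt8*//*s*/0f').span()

The match spans [2:9] → '/*po6*/'.

(2, 9)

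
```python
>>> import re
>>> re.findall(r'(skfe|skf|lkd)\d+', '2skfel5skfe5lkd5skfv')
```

Matches: at [7:12] match 'skfe5', group 1 = 'skfe'; at [12:16] match 'lkd5', group 1 = 'lkd'.
`findall` collects group 1 from each match (2 total).

['skfe', 'lkd']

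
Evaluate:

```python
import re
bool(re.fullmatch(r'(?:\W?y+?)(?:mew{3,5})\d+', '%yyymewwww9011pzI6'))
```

`re.fullmatch` requires the pattern to consume the entire string.
Here there's no way to consume every character, so the call returns None, and `bool(None)` is False.

False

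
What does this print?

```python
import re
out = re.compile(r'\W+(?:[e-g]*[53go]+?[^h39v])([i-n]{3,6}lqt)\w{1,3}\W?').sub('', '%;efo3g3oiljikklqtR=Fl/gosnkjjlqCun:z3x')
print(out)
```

Fl/gosnkjjlqCun:z3x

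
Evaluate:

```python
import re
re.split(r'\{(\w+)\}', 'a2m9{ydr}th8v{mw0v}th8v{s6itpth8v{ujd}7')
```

Matches to split on: at [4:9] → '{ydr}'; at [13:19] → '{mw0v}'; at [33:38] → '{ujd}'.
With a capturing group present, the delimiter's captured portion is kept in the result list.

['a2m9', 'ydr', 'th8v', 'mw0v', 'th8v{s6itpth8v', 'ujd', '7']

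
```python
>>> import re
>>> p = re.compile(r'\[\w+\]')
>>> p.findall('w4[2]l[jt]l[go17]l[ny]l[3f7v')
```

Since nothing is captured, `findall` lists the 4 matched substrings directly.

['[2]', '[jt]', '[go17]', '[ny]']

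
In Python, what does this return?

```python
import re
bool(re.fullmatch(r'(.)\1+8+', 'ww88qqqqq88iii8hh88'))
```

False

`re.fullmatch` requires the pattern to consume the entire string.
Here the string isn't matched end-to-end, so the call returns None, and `bool(None)` is False.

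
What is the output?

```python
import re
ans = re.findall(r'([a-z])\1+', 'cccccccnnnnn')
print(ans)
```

['c', 'n']

After group 1 captures some text, `\1` only succeeds where that same text appears again.
`findall` collects group 1 from each match (2 total).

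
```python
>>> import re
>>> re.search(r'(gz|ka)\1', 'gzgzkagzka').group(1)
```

The match spans [0:4] → 'gzgz'.
Captured: group 1 = 'gz'.

'gz'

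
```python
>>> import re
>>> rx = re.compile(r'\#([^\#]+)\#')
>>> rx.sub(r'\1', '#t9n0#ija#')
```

't9n0ija#'

Each match is replaced using the text its own group 1 captured.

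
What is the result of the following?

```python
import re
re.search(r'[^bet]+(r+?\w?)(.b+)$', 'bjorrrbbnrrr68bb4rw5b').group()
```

'4rw5b'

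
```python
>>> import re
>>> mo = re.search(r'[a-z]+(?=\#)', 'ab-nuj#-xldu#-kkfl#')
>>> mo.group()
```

'nuj'

The lookaround is zero-width — it requires the adjacent text to match without consuming it, so the asserted text isn't part of the match.
`search` walks the string left to right and returns the first match it finds.
The match spans [3:6] → 'nuj'.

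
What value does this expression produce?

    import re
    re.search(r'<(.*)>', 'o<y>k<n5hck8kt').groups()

('y',)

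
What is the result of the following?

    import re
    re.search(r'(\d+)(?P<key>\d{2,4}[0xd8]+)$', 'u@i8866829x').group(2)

'29x'

This matches one or more of a digit (captured); then 2 to 4 of a digit, then one or more of one of [0xd8] (captured as 'key'); then anchored at the end.
`re.search` scans for the first position where the pattern succeeds.
The match spans [3:11] → '8866829x'.
Captured: group 1 = '88668', group 2 = '29x'.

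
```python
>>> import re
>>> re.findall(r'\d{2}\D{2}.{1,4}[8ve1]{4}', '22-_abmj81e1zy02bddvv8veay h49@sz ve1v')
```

['22-_abmj81e1', '02bddvv8ve', '49@sz ve1v']

With no groups in the pattern, `findall` gives back each whole match — 3 here.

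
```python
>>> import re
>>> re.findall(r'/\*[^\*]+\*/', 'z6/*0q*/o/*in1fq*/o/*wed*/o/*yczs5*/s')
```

['/*0q*/', '/*in1fq*/', '/*wed*/', '/*yczs5*/']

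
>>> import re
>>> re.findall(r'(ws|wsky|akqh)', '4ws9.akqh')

['ws', 'akqh']

Matches: at [1:3] match 'ws', group 1 = 'ws'; at [5:9] match 'akqh', group 1 = 'akqh'.
One capturing group, so `findall` returns just the captured substring from each match — 2 in all.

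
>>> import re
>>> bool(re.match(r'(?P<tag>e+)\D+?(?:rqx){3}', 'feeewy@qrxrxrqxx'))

False

This matches one or more of a literal 'e' (captured as 'tag'); then one or more of a non-digit (lazy), then the literal 'rqx' repeated 3 times.
`match` is anchored at position 0; if the pattern doesn't fit there, it returns None.
Here the string doesn't start with a match, so the call returns None, and `bool(None)` is False.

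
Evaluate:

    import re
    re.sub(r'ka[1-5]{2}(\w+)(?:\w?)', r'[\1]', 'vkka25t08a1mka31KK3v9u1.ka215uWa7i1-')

'vk[t08a1mka31KK3v9u1].[5uWa7i1]-'

Pattern: the literal 'ka', then exactly 2 of a character in [1-5]; then one or more of a word character (captured); then optionally a word character (non-capturing group).
Matches: at [2:23] → 'ka25t08a1mka31KK3v9u1'; at [24:35] → 'ka215uWa7i1'.
Each match is replaced using the text its own group 1 captured.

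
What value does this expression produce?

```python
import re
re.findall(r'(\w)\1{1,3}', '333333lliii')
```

`\1` is not a pattern — it's the concrete string captured by group 1, re-applied verbatim.
Matches: at [0:4] match '3333', group 1 = '3'; at [4:6] match '33', group 1 = '3'; at [6:8] match 'll', group 1 = 'l'; at [8:11] match 'iii', group 1 = 'i'.
With a single group, `findall` returns only what that group captured — 4 items.

['3', '3', 'l', 'i']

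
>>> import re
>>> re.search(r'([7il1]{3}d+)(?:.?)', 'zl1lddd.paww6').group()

The match spans [1:8] → 'l1lddd.'.

'l1lddd.'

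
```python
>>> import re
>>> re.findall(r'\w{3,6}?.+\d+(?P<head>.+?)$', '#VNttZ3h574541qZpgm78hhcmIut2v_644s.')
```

Pattern: 3 to 6 of a word character (lazy), then one or more of any character; then one or more of a digit; then one or more of any character (lazy) (captured as 'head'); then anchored at the end.
Walking the string: at [1:36] match 'VNttZ3h574541qZpgm78hhcmIut2v_644s.', group 1 = 's.'.
`findall` collects group 1 from the one match (1 total).

['s.']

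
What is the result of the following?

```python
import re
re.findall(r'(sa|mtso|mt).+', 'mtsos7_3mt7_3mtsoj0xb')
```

['mtso']

Alternation tries branches left to right and keeps the first one that lets the overall match succeed at that position.
Walking the string: at [0:21] match 'mtsos7_3mt7_3mtsoj0xb', group 1 = 'mtso'.
Because there's exactly one group, `findall` drops the full match and keeps group 1 from the one hit.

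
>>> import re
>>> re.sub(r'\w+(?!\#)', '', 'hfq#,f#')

'q#,f#'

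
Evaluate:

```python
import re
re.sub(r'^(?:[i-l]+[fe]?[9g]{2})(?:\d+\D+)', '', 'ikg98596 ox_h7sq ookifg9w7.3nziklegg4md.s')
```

Every occurrence is swapped for ''.

'7sq ookifg9w7.3nziklegg4md.s'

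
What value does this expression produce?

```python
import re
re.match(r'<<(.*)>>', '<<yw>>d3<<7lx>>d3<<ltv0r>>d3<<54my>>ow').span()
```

(0, 36)

`match` is anchored at position 0; if the pattern doesn't fit there, it returns None.
The match spans [0:36] → '<<yw>>d3<<7lx>>d3<<ltv0r>>d3<<54my>>'.
Captured: group 1 = 'yw>>d3<<7lx>>d3<<ltv0r>>d3<<54my'.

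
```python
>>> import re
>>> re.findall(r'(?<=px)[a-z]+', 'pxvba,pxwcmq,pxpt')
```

Lookahead/lookbehind check context without consuming it, so the matched span excludes the asserted characters.
Since nothing is captured, `findall` lists the 3 matched substrings directly.

['vba', 'wcmq', 'pt']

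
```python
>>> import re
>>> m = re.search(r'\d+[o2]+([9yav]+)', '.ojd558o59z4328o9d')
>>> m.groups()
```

Pattern: one or more of a digit, then one or more of one of [o2]; then one or more of one of [9yav] (captured).
`re.search` tries every starting position until one works.
The match spans [11:17] → '4328o9'.
Captured: group 1 = '9'.

('9',)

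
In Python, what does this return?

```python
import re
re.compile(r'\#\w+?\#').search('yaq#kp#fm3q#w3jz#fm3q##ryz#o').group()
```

The match spans [3:7] → '#kp#'.

'#kp#'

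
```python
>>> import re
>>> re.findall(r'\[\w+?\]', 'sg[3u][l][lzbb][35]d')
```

['[3u]', '[l]', '[lzbb]', '[35]']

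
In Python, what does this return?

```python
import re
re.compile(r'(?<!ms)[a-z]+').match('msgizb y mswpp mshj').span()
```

(0, 6)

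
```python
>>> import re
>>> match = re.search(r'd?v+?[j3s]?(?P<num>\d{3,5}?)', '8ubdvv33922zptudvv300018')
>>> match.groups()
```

('392',)

The match spans [3:10] → 'dvv3392'.
Captured: group 1 = '392'.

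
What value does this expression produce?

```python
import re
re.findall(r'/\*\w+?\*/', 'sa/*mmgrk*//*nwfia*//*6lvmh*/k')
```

['/*mmgrk*/', '/*nwfia*/', '/*6lvmh*/']

Since nothing is captured, `findall` lists the 3 matched substrings directly.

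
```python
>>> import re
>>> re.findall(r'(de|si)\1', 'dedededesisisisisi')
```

After group 1 captures some text, `\1` only succeeds where that same text appears again.
Scanning left to right: at [0:4] match 'dede', group 1 = 'de'; at [4:8] match 'dede', group 1 = 'de'; at [8:12] match 'sisi', group 1 = 'si'; at [12:16] match 'sisi', group 1 = 'si'.
One capturing group, so `findall` returns just the captured substring from each match — 4 in all.

['de', 'de', 'si', 'si']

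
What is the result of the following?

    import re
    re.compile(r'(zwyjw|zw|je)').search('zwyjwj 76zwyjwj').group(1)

'zwyjw'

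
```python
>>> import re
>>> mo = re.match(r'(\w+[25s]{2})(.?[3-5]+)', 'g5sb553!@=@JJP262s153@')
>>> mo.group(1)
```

Pattern: one or more of a word character, then exactly 2 of one of [25s] (captured); then optionally any character, then one or more of a character in [3-5] (captured).
`match` is anchored at position 0; if the pattern doesn't fit there, it returns None.
The match spans [0:7] → 'g5sb553'.
Captured: group 1 = 'g5sb55', group 2 = '3'.

'g5sb55'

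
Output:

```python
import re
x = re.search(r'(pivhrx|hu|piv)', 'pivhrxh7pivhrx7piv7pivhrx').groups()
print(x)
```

The match spans [0:6] → 'pivhrx'.
Captured: group 1 = 'pivhrx'.

('pivhrx',)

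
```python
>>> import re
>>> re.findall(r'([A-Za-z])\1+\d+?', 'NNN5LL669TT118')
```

['N', 'L', 'T']

`\1` has to match the exact text group 1 already captured.
One capturing group, so `findall` returns just the captured substring from each match — 3 in all.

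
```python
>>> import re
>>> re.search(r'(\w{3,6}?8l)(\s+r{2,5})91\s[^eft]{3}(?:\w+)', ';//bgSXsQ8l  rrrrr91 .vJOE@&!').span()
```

(3, 26)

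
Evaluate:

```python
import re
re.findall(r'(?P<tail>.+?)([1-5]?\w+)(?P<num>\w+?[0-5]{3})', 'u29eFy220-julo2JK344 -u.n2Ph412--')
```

[('u', '29eF', 'y220'), ('-', 'julo2J', 'K344'), (' -u.', 'n2P', 'h412')]

Lazy quantifiers expand one character at a time until the remainder of the pattern can match.
Multiple groups make `findall` return tuples — one 3-tuple for each match.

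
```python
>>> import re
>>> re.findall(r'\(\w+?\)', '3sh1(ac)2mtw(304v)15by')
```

['(ac)', '(304v)']

Walking the string: at [4:8] → '(ac)'; at [12:18] → '(304v)'.
No capturing groups, so `findall` returns the 2 full match strings.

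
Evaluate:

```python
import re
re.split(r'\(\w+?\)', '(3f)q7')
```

Matches to split on: at [0:4] → '(3f)'.
Splitting on the pattern gives 2 pieces.

['', 'q7']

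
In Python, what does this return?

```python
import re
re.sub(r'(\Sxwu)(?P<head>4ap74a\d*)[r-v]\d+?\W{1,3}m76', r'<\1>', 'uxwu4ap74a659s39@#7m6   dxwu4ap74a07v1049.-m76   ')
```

This matches a non-whitespace character, then the literal 'xwu' (captured); then the literal '4ap', then the literal '74a', then zero or more of a digit (captured as 'head'); then a character in [r-v], then one or more of a digit (lazy); then 1 to 3 of a non-word character, then the literal 'm76'.
Matches: at [24:46] → 'dxwu4ap74a07v1049.-m76'.
`\1` in the replacement pulls in group 1's text for each match.

'uxwu4ap74a659s39@#7m6   <dxwu>   '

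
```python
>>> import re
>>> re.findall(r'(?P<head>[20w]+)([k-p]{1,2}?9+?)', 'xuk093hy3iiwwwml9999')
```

[('www', 'ml9')]

The pattern matches one or more of one of [20w] (captured as 'head'); then 1 to 2 of a character in [k-p] (lazy), then one or more of the literal '9' (lazy) (captured).
A non-greedy quantifier consumes as few characters as it can — just enough that the remainder of the pattern still matches from where it stops; whatever follows it matches normally.
Matches: at [11:17] match 'wwwml9', groups = ('www', 'ml9').
With 2 capturing groups, `findall` returns a 2-tuple per match.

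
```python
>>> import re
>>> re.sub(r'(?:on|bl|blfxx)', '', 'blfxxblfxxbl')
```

Alternation isn't longest-match — the leftmost alternative that fits at this position is chosen.
`sub` substitutes '' at each match site.

'fxxfxx'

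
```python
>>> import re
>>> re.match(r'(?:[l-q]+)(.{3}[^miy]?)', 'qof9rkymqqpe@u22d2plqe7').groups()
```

('f9rk',)

The match spans [0:6] → 'qof9rk'.
Captured: group 1 = 'f9rk'.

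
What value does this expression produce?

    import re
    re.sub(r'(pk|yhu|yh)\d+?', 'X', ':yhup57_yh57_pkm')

Every occurrence is swapped for 'X'.

':yhup57_X7_pkm'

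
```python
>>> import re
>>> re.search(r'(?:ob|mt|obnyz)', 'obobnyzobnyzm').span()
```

(0, 2)

`search` walks the string left to right and returns the first match it finds.
The match spans [0:2] → 'ob'.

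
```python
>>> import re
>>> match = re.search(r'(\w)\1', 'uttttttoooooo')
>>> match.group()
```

'tt'

A backreference is literal: `\1` must see the identical characters the first group matched.
The match spans [1:3] → 'tt'.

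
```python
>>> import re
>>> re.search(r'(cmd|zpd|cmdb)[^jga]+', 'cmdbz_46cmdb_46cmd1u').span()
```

`re.search` tries every starting position until one works.
The match spans [0:20] → 'cmdbz_46cmdb_46cmd1u'.
Captured: group 1 = 'cmd'.

(0, 20)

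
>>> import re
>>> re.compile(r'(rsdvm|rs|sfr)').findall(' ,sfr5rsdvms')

['sfr', 'rsdvm']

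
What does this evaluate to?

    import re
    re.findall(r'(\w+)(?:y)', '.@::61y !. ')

['61']

Pattern: one or more of a word character (captured); then a literal 'y' (non-capturing group).
Scanning left to right: at [4:7] match '61y', group 1 = '61'.
Because there's exactly one group, `findall` drops the full match and keeps group 1 from the one hit.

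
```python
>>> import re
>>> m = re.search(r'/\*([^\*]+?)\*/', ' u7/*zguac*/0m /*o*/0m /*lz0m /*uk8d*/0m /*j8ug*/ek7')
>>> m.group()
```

'/*zguac*/'

`re.search` tries every starting position until one works.
The match spans [3:12] → '/*zguac*/'.
Captured: group 1 = 'zguac'.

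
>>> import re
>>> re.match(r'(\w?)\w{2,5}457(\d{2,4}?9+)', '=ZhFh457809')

Pattern: optionally a word character (captured); then 2 to 5 of a word character, then the literal '457'; then 2 to 4 of a digit (lazy), then one or more of the literal '9' (captured).
`re.match` only tries the pattern at the start of the string.
Here the string doesn't start with a match, so the call returns None.

None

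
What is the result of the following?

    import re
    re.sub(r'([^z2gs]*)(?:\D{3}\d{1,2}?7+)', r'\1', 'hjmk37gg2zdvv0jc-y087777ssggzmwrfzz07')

The pattern matches zero or more of any character except [z2gs] (captured); then exactly 3 of a non-digit, then 1 to 2 of a digit (lazy), then one or more of a literal '7' (non-capturing group).
Matches: at [0:6] → 'hjmk37'; at [10:24] → 'dvv0jc-y087777'; at [29:37] → 'mwrfzz07'.
Each match is replaced using the text its own group 1 captured.

'hgg2zdvv0jssggzmwr'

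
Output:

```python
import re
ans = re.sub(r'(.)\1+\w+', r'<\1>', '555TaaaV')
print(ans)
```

<5>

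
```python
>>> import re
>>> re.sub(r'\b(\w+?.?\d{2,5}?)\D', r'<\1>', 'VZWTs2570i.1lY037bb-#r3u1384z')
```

Pattern: a word boundary (`\b`, zero-width); then one or more of a word character (lazy), then optionally any character, then 2 to 5 of a digit (lazy) (captured); then a non-digit.
Matches: at [0:10] → 'VZWTs2570i'; at [11:18] → '1lY037b'; at [21:29] → 'r3u1384z'.
`\1` in the replacement pulls in group 1's text for each match.

'<VZWTs2570>.<1lY037>b-#<r3u1384>'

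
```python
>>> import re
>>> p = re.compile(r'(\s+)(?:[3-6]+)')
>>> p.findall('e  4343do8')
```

['  ']

This matches one or more of whitespace (captured); then one or more of a character in [3-6] (non-capturing group).
Matches: at [1:7] match '  4343', group 1 = '  '.
`findall` collects group 1 from the one match (1 total).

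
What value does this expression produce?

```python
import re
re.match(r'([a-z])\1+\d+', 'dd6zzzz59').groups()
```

('d',)

The match spans [0:3] → 'dd6'.
Captured: group 1 = 'd'.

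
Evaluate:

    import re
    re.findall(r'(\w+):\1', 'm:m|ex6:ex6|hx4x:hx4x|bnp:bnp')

['m', 'ex6', 'hx4x', 'bnp']

`\1` has to match the exact text group 1 already captured.
Matches: at [0:3] match 'm:m', group 1 = 'm'; at [4:11] match 'ex6:ex6', group 1 = 'ex6'; at [12:21] match 'hx4x:hx4x', group 1 = 'hx4x'; at [22:29] match 'bnp:bnp', group 1 = 'bnp'.
`findall` collects group 1 from each match (4 total).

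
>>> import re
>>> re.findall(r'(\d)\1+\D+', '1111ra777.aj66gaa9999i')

After group 1 captures some text, `\1` only succeeds where that same text appears again.
Because there's exactly one group, `findall` drops the full match and keeps group 1 from each hit.

['1', '7', '6', '9']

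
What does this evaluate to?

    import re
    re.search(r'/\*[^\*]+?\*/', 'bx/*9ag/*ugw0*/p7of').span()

(7, 15)

The match spans [7:15] → '/*ugw0*/'.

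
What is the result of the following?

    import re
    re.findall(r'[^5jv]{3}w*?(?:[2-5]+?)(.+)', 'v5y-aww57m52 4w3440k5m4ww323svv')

['7m52 4w3440k5m4ww323svv']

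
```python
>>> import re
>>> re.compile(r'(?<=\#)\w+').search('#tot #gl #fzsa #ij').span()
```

(1, 4)

The positive lookaround only admits positions where the adjacent text matches; those characters stay outside the span.
`re.search` scans for the first position where the pattern succeeds.
The match spans [1:4] → 'tot'.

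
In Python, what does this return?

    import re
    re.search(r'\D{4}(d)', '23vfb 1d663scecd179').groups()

The match spans [11:16] → 'scecd'.
Captured: group 1 = 'd'.

('d',)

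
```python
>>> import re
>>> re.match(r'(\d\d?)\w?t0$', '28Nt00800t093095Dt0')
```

None

With `match`, the pattern is implicitly anchored at the beginning.
Here position 0 doesn't satisfy it, so the call returns None.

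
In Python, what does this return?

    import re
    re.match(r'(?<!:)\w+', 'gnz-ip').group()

'gnz'

`re.match` only tries the pattern at the start of the string.
The match spans [0:3] → 'gnz'.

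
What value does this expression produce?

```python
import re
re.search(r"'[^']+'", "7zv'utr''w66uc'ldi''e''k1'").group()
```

"'utr'"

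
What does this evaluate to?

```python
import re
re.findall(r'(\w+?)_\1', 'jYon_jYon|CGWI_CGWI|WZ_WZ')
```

`\1` is not a pattern — it's the concrete string captured by group 1, re-applied verbatim.
Matches: at [0:9] match 'jYon_jYon', group 1 = 'jYon'; at [10:19] match 'CGWI_CGWI', group 1 = 'CGWI'; at [20:25] match 'WZ_WZ', group 1 = 'WZ'.
`findall` collects group 1 from each match (3 total).

['jYon', 'CGWI', 'WZ']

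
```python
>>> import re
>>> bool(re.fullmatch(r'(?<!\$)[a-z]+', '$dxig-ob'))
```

False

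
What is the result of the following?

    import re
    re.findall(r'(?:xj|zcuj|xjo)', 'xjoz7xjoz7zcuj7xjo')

Alternation isn't longest-match — the leftmost alternative that fits at this position is chosen.
Walking the string: at [0:2] → 'xj'; at [5:7] → 'xj'; at [10:14] → 'zcuj'; at [15:17] → 'xj'.
No capturing groups, so `findall` returns the 4 full match strings.

['xj', 'xj', 'zcuj', 'xj']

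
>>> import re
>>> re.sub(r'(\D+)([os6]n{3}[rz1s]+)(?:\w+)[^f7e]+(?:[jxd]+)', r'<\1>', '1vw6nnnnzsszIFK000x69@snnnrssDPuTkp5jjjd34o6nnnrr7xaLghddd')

Pattern: one or more of a non-digit (captured); then one of [os6], then exactly 3 of the literal 'n', then one or more of one of [rz1s] (captured); then one or more of a word character (non-capturing group); then one or more of any character except [f7e]; then one or more of one of [jxd] (non-capturing group).
Matches: at [21:58] → '@snnnrssDPuTkp5jjjd34o6nnnrr7xaLghddd'.
`\1` in the replacement pulls in group 1's text for each match.

'1vw6nnnnzsszIFK000x69<@>'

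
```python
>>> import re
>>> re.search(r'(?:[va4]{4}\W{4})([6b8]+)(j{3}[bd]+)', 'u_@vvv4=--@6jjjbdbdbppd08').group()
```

'vvv4=--@6jjjbdbdb'

This matches exactly 4 of one of [va4], then exactly 4 of a non-word character (non-capturing group); then one or more of one of [6b8] (captured); then exactly 3 of a literal 'j', then one or more of one of [bd] (captured).
The match spans [3:20] → 'vvv4=--@6jjjbdbdb'.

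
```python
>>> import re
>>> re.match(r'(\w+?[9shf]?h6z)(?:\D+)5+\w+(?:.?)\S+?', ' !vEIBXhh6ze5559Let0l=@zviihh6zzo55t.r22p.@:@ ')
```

None

`match` is anchored at position 0; if the pattern doesn't fit there, it returns None.
Here the string doesn't start with a match, so the call returns None.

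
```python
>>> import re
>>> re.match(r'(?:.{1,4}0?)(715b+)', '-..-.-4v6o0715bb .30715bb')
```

None

With `match`, the pattern is implicitly anchored at the beginning.
Here the pattern fails at index 0, so the call returns None.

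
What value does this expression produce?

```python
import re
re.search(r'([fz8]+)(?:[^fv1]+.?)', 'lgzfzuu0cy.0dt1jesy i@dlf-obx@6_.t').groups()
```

('zfz',)

This matches one or more of one of [fz8] (captured); then one or more of any character except [fv1], then optionally any character (non-capturing group).
`re.search` tries every starting position until one works.
The match spans [2:15] → 'zfzuu0cy.0dt1'.
Captured: group 1 = 'zfz'.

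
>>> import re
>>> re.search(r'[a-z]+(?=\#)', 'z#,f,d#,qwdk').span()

(0, 1)

The `(?=…)`/`(?<=…)` assertion just peeks at neighbouring text; it doesn't advance the match position.
The match spans [0:1] → 'z'.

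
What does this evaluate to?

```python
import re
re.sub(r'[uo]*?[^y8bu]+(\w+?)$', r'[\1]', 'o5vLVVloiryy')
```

`\1` in the replacement pulls in group 1's text for each match.

'[yy]'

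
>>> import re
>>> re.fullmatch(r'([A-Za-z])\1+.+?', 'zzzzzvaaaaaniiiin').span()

(0, 17)

`\1` is not a pattern — it's the concrete string captured by group 1, re-applied verbatim.
`re.fullmatch` is like wrapping the pattern in `^…$` (in single-line mode).
The match spans [0:17] → 'zzzzzvaaaaaniiiin'.
Captured: group 1 = 'z'.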